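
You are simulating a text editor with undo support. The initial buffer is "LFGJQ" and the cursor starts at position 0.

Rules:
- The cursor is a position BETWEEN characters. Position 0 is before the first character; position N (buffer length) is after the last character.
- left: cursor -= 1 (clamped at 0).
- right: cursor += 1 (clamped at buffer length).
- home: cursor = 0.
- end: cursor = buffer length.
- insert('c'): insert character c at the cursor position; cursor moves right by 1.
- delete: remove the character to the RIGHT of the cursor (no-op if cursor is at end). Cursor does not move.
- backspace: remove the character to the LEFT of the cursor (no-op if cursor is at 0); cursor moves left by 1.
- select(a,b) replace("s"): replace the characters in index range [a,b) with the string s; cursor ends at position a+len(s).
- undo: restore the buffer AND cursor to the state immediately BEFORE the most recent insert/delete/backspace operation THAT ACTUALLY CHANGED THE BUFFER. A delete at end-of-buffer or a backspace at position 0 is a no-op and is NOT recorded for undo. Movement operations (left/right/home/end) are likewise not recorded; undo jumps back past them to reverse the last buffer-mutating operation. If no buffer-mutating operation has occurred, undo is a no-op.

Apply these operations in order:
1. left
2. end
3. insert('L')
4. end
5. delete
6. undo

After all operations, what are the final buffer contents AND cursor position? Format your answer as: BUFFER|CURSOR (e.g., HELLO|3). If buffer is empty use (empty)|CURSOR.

After op 1 (left): buf='LFGJQ' cursor=0
After op 2 (end): buf='LFGJQ' cursor=5
After op 3 (insert('L')): buf='LFGJQL' cursor=6
After op 4 (end): buf='LFGJQL' cursor=6
After op 5 (delete): buf='LFGJQL' cursor=6
After op 6 (undo): buf='LFGJQ' cursor=5

Answer: LFGJQ|5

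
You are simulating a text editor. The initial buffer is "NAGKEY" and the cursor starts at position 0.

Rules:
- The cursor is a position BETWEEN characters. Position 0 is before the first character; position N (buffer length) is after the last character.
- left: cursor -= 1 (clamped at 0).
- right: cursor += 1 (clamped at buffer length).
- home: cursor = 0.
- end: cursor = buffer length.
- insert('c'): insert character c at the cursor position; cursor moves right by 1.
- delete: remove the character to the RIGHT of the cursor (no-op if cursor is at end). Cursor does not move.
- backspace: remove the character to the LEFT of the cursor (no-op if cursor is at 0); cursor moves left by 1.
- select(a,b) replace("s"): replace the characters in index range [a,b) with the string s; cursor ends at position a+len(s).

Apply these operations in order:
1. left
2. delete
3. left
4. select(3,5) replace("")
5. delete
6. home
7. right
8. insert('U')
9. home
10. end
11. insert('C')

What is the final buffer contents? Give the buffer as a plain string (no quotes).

Answer: AUGKC

Derivation:
After op 1 (left): buf='NAGKEY' cursor=0
After op 2 (delete): buf='AGKEY' cursor=0
After op 3 (left): buf='AGKEY' cursor=0
After op 4 (select(3,5) replace("")): buf='AGK' cursor=3
After op 5 (delete): buf='AGK' cursor=3
After op 6 (home): buf='AGK' cursor=0
After op 7 (right): buf='AGK' cursor=1
After op 8 (insert('U')): buf='AUGK' cursor=2
After op 9 (home): buf='AUGK' cursor=0
After op 10 (end): buf='AUGK' cursor=4
After op 11 (insert('C')): buf='AUGKC' cursor=5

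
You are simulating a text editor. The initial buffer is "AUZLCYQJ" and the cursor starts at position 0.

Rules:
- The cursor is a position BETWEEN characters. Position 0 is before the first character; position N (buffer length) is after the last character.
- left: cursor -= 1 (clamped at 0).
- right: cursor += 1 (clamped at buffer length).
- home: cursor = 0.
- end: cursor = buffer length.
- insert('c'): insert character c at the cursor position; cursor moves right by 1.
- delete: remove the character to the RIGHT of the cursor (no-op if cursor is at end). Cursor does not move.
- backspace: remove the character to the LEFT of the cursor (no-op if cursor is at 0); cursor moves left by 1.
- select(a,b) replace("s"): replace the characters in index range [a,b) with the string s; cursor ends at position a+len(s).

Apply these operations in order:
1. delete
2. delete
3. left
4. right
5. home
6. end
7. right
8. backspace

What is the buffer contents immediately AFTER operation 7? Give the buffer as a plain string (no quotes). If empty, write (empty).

Answer: ZLCYQJ

Derivation:
After op 1 (delete): buf='UZLCYQJ' cursor=0
After op 2 (delete): buf='ZLCYQJ' cursor=0
After op 3 (left): buf='ZLCYQJ' cursor=0
After op 4 (right): buf='ZLCYQJ' cursor=1
After op 5 (home): buf='ZLCYQJ' cursor=0
After op 6 (end): buf='ZLCYQJ' cursor=6
After op 7 (right): buf='ZLCYQJ' cursor=6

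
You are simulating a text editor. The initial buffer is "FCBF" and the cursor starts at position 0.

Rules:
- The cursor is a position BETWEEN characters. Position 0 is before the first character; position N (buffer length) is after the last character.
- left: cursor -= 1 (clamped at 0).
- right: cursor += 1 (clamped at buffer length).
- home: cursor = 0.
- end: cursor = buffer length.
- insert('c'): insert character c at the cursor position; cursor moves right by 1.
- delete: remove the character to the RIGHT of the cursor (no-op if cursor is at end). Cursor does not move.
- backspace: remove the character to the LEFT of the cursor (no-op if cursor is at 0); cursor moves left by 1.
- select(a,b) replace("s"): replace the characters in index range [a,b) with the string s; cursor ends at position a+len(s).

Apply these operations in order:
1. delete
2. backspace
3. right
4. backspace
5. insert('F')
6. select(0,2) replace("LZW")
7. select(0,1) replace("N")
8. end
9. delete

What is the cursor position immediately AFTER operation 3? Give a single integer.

Answer: 1

Derivation:
After op 1 (delete): buf='CBF' cursor=0
After op 2 (backspace): buf='CBF' cursor=0
After op 3 (right): buf='CBF' cursor=1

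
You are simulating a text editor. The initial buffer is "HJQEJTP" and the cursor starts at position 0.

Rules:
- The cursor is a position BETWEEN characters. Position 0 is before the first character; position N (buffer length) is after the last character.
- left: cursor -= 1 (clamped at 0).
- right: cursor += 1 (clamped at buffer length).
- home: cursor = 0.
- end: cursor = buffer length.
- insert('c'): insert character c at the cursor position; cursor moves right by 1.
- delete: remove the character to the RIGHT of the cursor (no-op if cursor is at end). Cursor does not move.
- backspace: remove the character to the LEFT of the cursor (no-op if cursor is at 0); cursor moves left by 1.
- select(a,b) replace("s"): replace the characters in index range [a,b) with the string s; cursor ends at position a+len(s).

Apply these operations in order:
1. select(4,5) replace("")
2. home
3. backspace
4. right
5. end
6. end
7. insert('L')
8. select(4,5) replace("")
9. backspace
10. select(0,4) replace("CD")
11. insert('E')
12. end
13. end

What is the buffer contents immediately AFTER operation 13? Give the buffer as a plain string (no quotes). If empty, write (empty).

Answer: CDEL

Derivation:
After op 1 (select(4,5) replace("")): buf='HJQETP' cursor=4
After op 2 (home): buf='HJQETP' cursor=0
After op 3 (backspace): buf='HJQETP' cursor=0
After op 4 (right): buf='HJQETP' cursor=1
After op 5 (end): buf='HJQETP' cursor=6
After op 6 (end): buf='HJQETP' cursor=6
After op 7 (insert('L')): buf='HJQETPL' cursor=7
After op 8 (select(4,5) replace("")): buf='HJQEPL' cursor=4
After op 9 (backspace): buf='HJQPL' cursor=3
After op 10 (select(0,4) replace("CD")): buf='CDL' cursor=2
After op 11 (insert('E')): buf='CDEL' cursor=3
After op 12 (end): buf='CDEL' cursor=4
After op 13 (end): buf='CDEL' cursor=4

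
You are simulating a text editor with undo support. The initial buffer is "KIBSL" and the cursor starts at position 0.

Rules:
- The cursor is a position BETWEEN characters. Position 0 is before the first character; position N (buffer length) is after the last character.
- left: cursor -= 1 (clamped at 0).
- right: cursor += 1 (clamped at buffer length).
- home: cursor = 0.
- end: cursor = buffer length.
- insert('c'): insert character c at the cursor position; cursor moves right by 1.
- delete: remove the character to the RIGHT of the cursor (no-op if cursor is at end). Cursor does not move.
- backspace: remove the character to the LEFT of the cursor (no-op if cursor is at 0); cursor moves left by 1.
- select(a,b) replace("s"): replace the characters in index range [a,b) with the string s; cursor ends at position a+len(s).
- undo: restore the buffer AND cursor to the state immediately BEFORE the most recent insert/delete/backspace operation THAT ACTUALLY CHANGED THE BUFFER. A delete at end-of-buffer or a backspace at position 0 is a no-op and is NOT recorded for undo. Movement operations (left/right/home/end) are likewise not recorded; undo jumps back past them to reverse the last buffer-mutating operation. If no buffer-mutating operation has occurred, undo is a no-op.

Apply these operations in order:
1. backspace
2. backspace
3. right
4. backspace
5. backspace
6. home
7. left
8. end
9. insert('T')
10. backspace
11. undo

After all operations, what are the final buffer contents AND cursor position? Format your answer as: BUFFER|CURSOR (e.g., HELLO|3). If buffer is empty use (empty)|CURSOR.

After op 1 (backspace): buf='KIBSL' cursor=0
After op 2 (backspace): buf='KIBSL' cursor=0
After op 3 (right): buf='KIBSL' cursor=1
After op 4 (backspace): buf='IBSL' cursor=0
After op 5 (backspace): buf='IBSL' cursor=0
After op 6 (home): buf='IBSL' cursor=0
After op 7 (left): buf='IBSL' cursor=0
After op 8 (end): buf='IBSL' cursor=4
After op 9 (insert('T')): buf='IBSLT' cursor=5
After op 10 (backspace): buf='IBSL' cursor=4
After op 11 (undo): buf='IBSLT' cursor=5

Answer: IBSLT|5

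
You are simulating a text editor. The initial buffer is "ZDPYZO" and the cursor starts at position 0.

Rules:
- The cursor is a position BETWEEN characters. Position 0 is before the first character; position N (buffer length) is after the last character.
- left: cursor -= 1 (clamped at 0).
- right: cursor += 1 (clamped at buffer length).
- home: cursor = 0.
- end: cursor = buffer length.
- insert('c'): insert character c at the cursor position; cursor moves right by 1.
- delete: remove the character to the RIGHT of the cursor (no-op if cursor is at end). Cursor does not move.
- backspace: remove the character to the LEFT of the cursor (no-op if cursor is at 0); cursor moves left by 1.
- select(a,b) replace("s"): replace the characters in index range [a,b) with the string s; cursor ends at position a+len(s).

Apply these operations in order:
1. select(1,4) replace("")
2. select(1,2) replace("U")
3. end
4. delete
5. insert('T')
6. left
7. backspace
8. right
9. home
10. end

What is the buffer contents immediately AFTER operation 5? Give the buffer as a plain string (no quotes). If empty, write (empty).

After op 1 (select(1,4) replace("")): buf='ZZO' cursor=1
After op 2 (select(1,2) replace("U")): buf='ZUO' cursor=2
After op 3 (end): buf='ZUO' cursor=3
After op 4 (delete): buf='ZUO' cursor=3
After op 5 (insert('T')): buf='ZUOT' cursor=4

Answer: ZUOT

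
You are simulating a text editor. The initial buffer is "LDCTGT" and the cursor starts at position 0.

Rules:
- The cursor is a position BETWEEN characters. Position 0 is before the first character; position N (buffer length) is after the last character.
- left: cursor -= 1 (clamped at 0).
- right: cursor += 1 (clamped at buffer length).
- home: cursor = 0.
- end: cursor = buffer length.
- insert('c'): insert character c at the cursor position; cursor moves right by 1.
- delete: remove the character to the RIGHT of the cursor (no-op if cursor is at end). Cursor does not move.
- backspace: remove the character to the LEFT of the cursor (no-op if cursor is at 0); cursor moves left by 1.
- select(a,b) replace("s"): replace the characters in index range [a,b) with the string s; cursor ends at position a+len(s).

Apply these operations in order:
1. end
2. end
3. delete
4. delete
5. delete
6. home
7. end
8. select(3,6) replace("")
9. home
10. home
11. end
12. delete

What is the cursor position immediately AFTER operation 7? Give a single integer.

After op 1 (end): buf='LDCTGT' cursor=6
After op 2 (end): buf='LDCTGT' cursor=6
After op 3 (delete): buf='LDCTGT' cursor=6
After op 4 (delete): buf='LDCTGT' cursor=6
After op 5 (delete): buf='LDCTGT' cursor=6
After op 6 (home): buf='LDCTGT' cursor=0
After op 7 (end): buf='LDCTGT' cursor=6

Answer: 6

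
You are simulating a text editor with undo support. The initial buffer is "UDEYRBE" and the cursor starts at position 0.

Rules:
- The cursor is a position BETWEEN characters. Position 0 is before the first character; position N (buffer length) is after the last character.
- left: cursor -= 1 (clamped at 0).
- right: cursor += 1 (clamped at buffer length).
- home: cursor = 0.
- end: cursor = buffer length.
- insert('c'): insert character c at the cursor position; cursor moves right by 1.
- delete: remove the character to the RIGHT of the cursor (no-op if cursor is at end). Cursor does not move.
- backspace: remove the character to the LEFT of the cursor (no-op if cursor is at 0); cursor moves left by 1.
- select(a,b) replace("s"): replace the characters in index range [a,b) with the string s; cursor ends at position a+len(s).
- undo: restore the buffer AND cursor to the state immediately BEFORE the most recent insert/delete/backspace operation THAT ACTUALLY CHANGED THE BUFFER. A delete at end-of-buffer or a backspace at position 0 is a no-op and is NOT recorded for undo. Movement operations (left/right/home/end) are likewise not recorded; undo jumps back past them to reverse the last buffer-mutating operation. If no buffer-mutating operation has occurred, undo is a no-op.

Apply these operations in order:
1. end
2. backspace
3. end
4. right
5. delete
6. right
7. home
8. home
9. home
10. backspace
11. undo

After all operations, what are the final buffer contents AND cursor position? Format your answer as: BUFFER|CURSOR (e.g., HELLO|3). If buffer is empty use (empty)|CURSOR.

After op 1 (end): buf='UDEYRBE' cursor=7
After op 2 (backspace): buf='UDEYRB' cursor=6
After op 3 (end): buf='UDEYRB' cursor=6
After op 4 (right): buf='UDEYRB' cursor=6
After op 5 (delete): buf='UDEYRB' cursor=6
After op 6 (right): buf='UDEYRB' cursor=6
After op 7 (home): buf='UDEYRB' cursor=0
After op 8 (home): buf='UDEYRB' cursor=0
After op 9 (home): buf='UDEYRB' cursor=0
After op 10 (backspace): buf='UDEYRB' cursor=0
After op 11 (undo): buf='UDEYRBE' cursor=7

Answer: UDEYRBE|7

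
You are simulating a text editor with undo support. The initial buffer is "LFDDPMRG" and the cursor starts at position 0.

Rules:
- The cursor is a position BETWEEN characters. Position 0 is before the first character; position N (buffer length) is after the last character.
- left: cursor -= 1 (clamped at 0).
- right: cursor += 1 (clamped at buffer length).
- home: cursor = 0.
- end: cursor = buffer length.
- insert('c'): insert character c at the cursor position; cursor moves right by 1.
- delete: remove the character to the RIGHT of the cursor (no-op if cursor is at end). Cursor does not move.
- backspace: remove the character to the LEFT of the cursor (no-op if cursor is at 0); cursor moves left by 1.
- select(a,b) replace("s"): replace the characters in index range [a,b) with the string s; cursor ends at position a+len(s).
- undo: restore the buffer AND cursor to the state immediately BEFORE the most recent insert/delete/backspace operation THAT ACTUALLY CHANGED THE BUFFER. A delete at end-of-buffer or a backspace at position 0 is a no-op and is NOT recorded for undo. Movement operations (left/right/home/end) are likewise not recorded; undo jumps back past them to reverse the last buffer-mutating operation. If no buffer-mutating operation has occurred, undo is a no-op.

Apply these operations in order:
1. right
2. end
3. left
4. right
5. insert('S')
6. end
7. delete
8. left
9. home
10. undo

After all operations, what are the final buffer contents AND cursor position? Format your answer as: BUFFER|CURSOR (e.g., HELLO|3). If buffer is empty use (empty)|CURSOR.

Answer: LFDDPMRG|8

Derivation:
After op 1 (right): buf='LFDDPMRG' cursor=1
After op 2 (end): buf='LFDDPMRG' cursor=8
After op 3 (left): buf='LFDDPMRG' cursor=7
After op 4 (right): buf='LFDDPMRG' cursor=8
After op 5 (insert('S')): buf='LFDDPMRGS' cursor=9
After op 6 (end): buf='LFDDPMRGS' cursor=9
After op 7 (delete): buf='LFDDPMRGS' cursor=9
After op 8 (left): buf='LFDDPMRGS' cursor=8
After op 9 (home): buf='LFDDPMRGS' cursor=0
After op 10 (undo): buf='LFDDPMRG' cursor=8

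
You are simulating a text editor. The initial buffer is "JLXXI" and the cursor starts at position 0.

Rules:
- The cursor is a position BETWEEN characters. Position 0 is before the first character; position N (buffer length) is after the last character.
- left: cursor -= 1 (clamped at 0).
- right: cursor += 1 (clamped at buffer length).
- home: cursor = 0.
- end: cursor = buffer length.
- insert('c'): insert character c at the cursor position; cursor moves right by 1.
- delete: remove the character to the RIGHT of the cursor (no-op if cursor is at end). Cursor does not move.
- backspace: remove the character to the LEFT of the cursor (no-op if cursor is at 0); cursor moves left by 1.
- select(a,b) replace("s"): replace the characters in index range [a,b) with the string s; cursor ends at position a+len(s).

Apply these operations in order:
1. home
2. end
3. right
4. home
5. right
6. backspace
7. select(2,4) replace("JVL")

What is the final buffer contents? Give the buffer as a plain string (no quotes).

After op 1 (home): buf='JLXXI' cursor=0
After op 2 (end): buf='JLXXI' cursor=5
After op 3 (right): buf='JLXXI' cursor=5
After op 4 (home): buf='JLXXI' cursor=0
After op 5 (right): buf='JLXXI' cursor=1
After op 6 (backspace): buf='LXXI' cursor=0
After op 7 (select(2,4) replace("JVL")): buf='LXJVL' cursor=5

Answer: LXJVL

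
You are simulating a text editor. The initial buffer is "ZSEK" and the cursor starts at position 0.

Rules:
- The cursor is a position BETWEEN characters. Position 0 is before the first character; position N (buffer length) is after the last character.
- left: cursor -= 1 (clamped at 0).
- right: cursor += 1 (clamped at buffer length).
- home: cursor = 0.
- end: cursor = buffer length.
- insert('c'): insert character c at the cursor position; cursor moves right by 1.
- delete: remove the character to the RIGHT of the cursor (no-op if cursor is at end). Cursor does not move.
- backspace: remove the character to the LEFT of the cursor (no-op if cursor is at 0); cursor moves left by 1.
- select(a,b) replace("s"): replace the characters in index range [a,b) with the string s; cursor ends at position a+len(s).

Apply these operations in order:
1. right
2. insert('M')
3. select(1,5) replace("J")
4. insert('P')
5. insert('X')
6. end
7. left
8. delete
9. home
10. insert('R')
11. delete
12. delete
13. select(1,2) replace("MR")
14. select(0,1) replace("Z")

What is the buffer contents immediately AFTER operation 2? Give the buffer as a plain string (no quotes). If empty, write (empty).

After op 1 (right): buf='ZSEK' cursor=1
After op 2 (insert('M')): buf='ZMSEK' cursor=2

Answer: ZMSEK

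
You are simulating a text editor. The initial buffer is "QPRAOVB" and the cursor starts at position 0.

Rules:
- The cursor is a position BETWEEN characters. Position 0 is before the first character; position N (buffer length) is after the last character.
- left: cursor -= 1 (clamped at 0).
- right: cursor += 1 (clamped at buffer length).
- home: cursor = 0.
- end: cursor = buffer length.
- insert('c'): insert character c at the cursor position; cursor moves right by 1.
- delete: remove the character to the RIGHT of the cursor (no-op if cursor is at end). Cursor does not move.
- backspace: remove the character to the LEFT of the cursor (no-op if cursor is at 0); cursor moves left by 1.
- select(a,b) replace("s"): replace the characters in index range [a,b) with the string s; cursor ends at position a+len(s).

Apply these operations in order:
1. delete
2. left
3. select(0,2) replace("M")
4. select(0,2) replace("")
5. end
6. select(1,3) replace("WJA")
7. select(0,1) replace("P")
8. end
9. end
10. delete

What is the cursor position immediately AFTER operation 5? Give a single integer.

After op 1 (delete): buf='PRAOVB' cursor=0
After op 2 (left): buf='PRAOVB' cursor=0
After op 3 (select(0,2) replace("M")): buf='MAOVB' cursor=1
After op 4 (select(0,2) replace("")): buf='OVB' cursor=0
After op 5 (end): buf='OVB' cursor=3

Answer: 3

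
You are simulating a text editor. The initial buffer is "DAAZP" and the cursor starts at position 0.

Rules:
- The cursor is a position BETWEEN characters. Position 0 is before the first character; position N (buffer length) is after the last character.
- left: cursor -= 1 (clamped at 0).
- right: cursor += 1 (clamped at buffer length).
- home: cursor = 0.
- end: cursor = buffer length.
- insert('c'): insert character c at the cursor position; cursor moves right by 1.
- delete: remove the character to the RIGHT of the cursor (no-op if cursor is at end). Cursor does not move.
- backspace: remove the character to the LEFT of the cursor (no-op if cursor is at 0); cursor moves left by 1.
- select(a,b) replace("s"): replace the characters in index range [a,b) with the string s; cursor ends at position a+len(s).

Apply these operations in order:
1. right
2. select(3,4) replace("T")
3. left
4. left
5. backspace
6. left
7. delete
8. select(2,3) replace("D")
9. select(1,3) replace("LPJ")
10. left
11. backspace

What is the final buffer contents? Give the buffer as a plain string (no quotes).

After op 1 (right): buf='DAAZP' cursor=1
After op 2 (select(3,4) replace("T")): buf='DAATP' cursor=4
After op 3 (left): buf='DAATP' cursor=3
After op 4 (left): buf='DAATP' cursor=2
After op 5 (backspace): buf='DATP' cursor=1
After op 6 (left): buf='DATP' cursor=0
After op 7 (delete): buf='ATP' cursor=0
After op 8 (select(2,3) replace("D")): buf='ATD' cursor=3
After op 9 (select(1,3) replace("LPJ")): buf='ALPJ' cursor=4
After op 10 (left): buf='ALPJ' cursor=3
After op 11 (backspace): buf='ALJ' cursor=2

Answer: ALJ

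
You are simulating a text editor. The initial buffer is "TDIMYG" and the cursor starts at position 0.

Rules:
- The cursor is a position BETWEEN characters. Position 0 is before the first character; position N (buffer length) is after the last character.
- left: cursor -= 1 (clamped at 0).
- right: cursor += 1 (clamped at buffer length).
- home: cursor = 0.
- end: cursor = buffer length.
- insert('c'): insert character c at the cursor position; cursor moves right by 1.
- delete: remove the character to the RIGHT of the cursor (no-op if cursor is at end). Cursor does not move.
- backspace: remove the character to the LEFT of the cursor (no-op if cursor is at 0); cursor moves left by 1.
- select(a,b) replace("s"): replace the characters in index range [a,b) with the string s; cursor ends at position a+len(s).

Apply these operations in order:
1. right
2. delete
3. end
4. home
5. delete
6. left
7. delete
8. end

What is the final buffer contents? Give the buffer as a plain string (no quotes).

Answer: MYG

Derivation:
After op 1 (right): buf='TDIMYG' cursor=1
After op 2 (delete): buf='TIMYG' cursor=1
After op 3 (end): buf='TIMYG' cursor=5
After op 4 (home): buf='TIMYG' cursor=0
After op 5 (delete): buf='IMYG' cursor=0
After op 6 (left): buf='IMYG' cursor=0
After op 7 (delete): buf='MYG' cursor=0
After op 8 (end): buf='MYG' cursor=3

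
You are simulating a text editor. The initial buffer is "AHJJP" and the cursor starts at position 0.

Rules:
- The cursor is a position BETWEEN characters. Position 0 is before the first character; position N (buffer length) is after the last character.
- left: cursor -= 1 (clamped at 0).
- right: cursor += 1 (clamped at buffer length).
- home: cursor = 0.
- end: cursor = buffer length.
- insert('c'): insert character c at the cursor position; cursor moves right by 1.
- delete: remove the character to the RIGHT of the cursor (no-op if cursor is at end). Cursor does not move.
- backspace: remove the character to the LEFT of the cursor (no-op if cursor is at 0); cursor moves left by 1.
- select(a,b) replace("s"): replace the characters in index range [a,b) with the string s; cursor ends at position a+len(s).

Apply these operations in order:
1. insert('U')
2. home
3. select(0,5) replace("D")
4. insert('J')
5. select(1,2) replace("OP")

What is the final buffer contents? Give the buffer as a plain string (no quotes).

Answer: DOPP

Derivation:
After op 1 (insert('U')): buf='UAHJJP' cursor=1
After op 2 (home): buf='UAHJJP' cursor=0
After op 3 (select(0,5) replace("D")): buf='DP' cursor=1
After op 4 (insert('J')): buf='DJP' cursor=2
After op 5 (select(1,2) replace("OP")): buf='DOPP' cursor=3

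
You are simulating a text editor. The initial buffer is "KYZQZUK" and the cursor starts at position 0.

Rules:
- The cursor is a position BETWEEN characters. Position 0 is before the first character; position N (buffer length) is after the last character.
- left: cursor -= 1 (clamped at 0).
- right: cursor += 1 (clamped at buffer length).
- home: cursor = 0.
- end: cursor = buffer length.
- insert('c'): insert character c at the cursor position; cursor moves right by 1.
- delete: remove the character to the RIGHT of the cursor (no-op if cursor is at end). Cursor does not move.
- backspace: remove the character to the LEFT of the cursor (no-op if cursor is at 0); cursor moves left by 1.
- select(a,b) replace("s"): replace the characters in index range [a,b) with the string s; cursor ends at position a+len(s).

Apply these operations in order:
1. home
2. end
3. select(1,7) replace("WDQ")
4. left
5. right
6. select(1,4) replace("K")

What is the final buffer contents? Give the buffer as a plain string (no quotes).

Answer: KK

Derivation:
After op 1 (home): buf='KYZQZUK' cursor=0
After op 2 (end): buf='KYZQZUK' cursor=7
After op 3 (select(1,7) replace("WDQ")): buf='KWDQ' cursor=4
After op 4 (left): buf='KWDQ' cursor=3
After op 5 (right): buf='KWDQ' cursor=4
After op 6 (select(1,4) replace("K")): buf='KK' cursor=2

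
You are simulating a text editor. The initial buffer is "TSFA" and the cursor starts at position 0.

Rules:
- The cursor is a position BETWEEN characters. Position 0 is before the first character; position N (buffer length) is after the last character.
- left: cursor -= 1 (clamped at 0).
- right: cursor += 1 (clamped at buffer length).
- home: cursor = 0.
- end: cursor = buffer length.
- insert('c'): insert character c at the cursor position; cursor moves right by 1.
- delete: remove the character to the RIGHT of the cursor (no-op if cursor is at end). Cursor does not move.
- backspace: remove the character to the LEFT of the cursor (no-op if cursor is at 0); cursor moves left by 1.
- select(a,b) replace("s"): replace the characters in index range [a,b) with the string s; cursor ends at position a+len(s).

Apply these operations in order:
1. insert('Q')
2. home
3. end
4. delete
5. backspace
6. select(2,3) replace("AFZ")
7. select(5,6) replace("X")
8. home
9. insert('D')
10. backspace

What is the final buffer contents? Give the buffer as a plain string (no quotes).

After op 1 (insert('Q')): buf='QTSFA' cursor=1
After op 2 (home): buf='QTSFA' cursor=0
After op 3 (end): buf='QTSFA' cursor=5
After op 4 (delete): buf='QTSFA' cursor=5
After op 5 (backspace): buf='QTSF' cursor=4
After op 6 (select(2,3) replace("AFZ")): buf='QTAFZF' cursor=5
After op 7 (select(5,6) replace("X")): buf='QTAFZX' cursor=6
After op 8 (home): buf='QTAFZX' cursor=0
After op 9 (insert('D')): buf='DQTAFZX' cursor=1
After op 10 (backspace): buf='QTAFZX' cursor=0

Answer: QTAFZX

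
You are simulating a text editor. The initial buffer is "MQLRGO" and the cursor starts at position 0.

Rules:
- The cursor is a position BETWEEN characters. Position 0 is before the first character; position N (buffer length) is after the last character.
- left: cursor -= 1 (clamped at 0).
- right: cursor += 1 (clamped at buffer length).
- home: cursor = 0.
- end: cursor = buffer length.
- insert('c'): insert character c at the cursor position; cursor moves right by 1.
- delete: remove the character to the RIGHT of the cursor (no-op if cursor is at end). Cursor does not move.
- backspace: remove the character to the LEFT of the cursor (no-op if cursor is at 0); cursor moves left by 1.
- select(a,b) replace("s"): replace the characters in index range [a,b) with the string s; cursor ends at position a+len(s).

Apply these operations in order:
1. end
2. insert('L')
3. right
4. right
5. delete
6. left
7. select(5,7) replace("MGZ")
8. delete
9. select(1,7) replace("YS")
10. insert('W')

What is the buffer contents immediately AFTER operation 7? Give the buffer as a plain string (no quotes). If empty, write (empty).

Answer: MQLRGMGZ

Derivation:
After op 1 (end): buf='MQLRGO' cursor=6
After op 2 (insert('L')): buf='MQLRGOL' cursor=7
After op 3 (right): buf='MQLRGOL' cursor=7
After op 4 (right): buf='MQLRGOL' cursor=7
After op 5 (delete): buf='MQLRGOL' cursor=7
After op 6 (left): buf='MQLRGOL' cursor=6
After op 7 (select(5,7) replace("MGZ")): buf='MQLRGMGZ' cursor=8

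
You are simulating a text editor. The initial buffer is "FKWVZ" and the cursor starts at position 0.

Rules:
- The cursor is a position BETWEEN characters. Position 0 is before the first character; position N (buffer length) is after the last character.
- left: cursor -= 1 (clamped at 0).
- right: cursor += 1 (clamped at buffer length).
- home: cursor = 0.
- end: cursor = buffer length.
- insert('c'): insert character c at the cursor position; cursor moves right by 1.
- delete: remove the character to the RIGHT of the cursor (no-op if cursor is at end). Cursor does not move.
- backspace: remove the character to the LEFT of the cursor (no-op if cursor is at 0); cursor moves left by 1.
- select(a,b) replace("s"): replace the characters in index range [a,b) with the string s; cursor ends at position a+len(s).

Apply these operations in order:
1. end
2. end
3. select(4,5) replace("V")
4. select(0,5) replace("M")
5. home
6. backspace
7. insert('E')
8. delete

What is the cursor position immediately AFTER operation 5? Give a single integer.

Answer: 0

Derivation:
After op 1 (end): buf='FKWVZ' cursor=5
After op 2 (end): buf='FKWVZ' cursor=5
After op 3 (select(4,5) replace("V")): buf='FKWVV' cursor=5
After op 4 (select(0,5) replace("M")): buf='M' cursor=1
After op 5 (home): buf='M' cursor=0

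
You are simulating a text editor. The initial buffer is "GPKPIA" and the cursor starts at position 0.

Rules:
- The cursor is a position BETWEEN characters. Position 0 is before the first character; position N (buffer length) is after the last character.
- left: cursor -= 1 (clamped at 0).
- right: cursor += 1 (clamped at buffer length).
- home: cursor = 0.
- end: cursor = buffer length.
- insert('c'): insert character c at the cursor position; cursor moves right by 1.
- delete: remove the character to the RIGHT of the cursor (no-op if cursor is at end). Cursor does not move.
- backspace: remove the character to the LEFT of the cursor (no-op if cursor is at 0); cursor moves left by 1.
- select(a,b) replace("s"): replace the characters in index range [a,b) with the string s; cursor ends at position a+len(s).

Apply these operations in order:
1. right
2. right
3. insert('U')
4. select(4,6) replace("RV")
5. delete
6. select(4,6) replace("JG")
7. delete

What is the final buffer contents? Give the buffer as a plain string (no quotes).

After op 1 (right): buf='GPKPIA' cursor=1
After op 2 (right): buf='GPKPIA' cursor=2
After op 3 (insert('U')): buf='GPUKPIA' cursor=3
After op 4 (select(4,6) replace("RV")): buf='GPUKRVA' cursor=6
After op 5 (delete): buf='GPUKRV' cursor=6
After op 6 (select(4,6) replace("JG")): buf='GPUKJG' cursor=6
After op 7 (delete): buf='GPUKJG' cursor=6

Answer: GPUKJG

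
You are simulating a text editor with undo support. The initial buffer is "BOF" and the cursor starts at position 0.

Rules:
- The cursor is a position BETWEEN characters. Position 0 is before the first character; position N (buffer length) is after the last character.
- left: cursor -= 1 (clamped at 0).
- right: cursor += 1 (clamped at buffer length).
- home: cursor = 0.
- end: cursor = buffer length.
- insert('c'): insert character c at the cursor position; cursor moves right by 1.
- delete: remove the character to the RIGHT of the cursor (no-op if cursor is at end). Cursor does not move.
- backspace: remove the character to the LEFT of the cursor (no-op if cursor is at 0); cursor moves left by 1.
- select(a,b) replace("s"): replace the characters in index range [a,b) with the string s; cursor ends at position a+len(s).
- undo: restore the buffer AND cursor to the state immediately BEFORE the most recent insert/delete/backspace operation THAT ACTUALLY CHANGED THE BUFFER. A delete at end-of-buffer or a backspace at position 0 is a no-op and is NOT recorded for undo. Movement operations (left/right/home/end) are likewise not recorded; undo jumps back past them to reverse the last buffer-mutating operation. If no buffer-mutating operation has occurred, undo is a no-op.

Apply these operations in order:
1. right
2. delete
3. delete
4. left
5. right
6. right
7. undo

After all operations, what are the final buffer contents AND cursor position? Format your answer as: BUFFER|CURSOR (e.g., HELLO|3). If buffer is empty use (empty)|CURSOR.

Answer: BF|1

Derivation:
After op 1 (right): buf='BOF' cursor=1
After op 2 (delete): buf='BF' cursor=1
After op 3 (delete): buf='B' cursor=1
After op 4 (left): buf='B' cursor=0
After op 5 (right): buf='B' cursor=1
After op 6 (right): buf='B' cursor=1
After op 7 (undo): buf='BF' cursor=1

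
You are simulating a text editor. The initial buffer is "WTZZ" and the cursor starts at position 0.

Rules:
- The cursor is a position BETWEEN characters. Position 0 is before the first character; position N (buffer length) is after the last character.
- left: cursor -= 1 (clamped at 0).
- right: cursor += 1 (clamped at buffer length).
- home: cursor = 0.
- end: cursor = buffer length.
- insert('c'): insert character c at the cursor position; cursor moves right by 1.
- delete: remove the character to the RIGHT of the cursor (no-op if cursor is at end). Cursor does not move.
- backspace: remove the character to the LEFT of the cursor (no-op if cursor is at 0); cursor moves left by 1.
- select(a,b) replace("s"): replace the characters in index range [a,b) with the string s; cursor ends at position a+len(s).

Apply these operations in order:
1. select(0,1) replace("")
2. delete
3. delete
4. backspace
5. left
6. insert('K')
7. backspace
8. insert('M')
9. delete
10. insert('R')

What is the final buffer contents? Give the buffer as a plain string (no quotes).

Answer: MR

Derivation:
After op 1 (select(0,1) replace("")): buf='TZZ' cursor=0
After op 2 (delete): buf='ZZ' cursor=0
After op 3 (delete): buf='Z' cursor=0
After op 4 (backspace): buf='Z' cursor=0
After op 5 (left): buf='Z' cursor=0
After op 6 (insert('K')): buf='KZ' cursor=1
After op 7 (backspace): buf='Z' cursor=0
After op 8 (insert('M')): buf='MZ' cursor=1
After op 9 (delete): buf='M' cursor=1
After op 10 (insert('R')): buf='MR' cursor=2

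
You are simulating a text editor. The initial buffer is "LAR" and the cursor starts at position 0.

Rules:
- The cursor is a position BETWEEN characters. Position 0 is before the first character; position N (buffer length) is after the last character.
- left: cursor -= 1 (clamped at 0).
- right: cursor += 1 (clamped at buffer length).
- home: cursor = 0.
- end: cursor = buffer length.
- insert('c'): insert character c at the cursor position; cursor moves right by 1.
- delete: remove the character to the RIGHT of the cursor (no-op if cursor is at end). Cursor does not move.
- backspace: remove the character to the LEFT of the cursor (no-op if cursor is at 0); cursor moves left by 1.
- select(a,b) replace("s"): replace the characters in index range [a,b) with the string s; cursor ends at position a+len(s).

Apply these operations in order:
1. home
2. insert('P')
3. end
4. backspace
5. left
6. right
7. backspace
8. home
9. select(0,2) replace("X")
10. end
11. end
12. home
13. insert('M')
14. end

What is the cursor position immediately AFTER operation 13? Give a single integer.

After op 1 (home): buf='LAR' cursor=0
After op 2 (insert('P')): buf='PLAR' cursor=1
After op 3 (end): buf='PLAR' cursor=4
After op 4 (backspace): buf='PLA' cursor=3
After op 5 (left): buf='PLA' cursor=2
After op 6 (right): buf='PLA' cursor=3
After op 7 (backspace): buf='PL' cursor=2
After op 8 (home): buf='PL' cursor=0
After op 9 (select(0,2) replace("X")): buf='X' cursor=1
After op 10 (end): buf='X' cursor=1
After op 11 (end): buf='X' cursor=1
After op 12 (home): buf='X' cursor=0
After op 13 (insert('M')): buf='MX' cursor=1

Answer: 1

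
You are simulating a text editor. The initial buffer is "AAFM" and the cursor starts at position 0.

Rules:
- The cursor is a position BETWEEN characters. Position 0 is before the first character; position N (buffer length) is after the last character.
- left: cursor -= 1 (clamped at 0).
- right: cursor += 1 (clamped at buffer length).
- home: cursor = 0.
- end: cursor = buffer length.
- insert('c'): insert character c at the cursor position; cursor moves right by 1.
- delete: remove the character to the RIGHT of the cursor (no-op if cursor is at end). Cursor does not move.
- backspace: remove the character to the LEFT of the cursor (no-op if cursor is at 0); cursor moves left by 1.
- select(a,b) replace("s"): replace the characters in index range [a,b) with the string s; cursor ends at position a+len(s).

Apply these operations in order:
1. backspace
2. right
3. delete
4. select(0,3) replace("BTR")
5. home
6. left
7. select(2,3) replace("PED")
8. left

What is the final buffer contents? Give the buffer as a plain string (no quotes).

Answer: BTPED

Derivation:
After op 1 (backspace): buf='AAFM' cursor=0
After op 2 (right): buf='AAFM' cursor=1
After op 3 (delete): buf='AFM' cursor=1
After op 4 (select(0,3) replace("BTR")): buf='BTR' cursor=3
After op 5 (home): buf='BTR' cursor=0
After op 6 (left): buf='BTR' cursor=0
After op 7 (select(2,3) replace("PED")): buf='BTPED' cursor=5
After op 8 (left): buf='BTPED' cursor=4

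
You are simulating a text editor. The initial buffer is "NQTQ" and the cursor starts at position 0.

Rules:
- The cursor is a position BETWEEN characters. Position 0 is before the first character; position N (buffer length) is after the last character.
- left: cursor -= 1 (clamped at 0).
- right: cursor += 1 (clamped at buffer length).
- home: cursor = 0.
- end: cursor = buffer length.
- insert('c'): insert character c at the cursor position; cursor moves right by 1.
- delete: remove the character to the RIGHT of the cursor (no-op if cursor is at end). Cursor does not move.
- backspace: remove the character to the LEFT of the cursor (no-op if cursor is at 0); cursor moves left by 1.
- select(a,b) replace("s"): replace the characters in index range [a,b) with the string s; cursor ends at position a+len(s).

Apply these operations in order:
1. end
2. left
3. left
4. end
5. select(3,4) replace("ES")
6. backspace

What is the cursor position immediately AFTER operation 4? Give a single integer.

Answer: 4

Derivation:
After op 1 (end): buf='NQTQ' cursor=4
After op 2 (left): buf='NQTQ' cursor=3
After op 3 (left): buf='NQTQ' cursor=2
After op 4 (end): buf='NQTQ' cursor=4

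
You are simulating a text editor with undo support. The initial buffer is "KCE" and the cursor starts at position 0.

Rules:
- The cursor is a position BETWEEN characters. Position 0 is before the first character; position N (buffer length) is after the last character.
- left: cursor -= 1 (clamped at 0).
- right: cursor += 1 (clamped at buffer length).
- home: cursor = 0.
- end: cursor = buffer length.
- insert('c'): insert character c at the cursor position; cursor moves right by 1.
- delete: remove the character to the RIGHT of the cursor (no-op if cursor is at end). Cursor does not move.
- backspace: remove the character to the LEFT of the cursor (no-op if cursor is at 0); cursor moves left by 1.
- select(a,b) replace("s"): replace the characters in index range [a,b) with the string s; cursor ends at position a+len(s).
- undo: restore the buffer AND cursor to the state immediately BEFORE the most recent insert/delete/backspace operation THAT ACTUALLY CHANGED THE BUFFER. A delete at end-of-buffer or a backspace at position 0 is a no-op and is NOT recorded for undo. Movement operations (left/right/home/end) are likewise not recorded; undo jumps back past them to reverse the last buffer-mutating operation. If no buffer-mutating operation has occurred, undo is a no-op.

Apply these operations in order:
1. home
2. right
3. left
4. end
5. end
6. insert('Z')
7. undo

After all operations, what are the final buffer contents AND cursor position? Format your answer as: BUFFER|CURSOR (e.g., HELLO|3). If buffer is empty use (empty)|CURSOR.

After op 1 (home): buf='KCE' cursor=0
After op 2 (right): buf='KCE' cursor=1
After op 3 (left): buf='KCE' cursor=0
After op 4 (end): buf='KCE' cursor=3
After op 5 (end): buf='KCE' cursor=3
After op 6 (insert('Z')): buf='KCEZ' cursor=4
After op 7 (undo): buf='KCE' cursor=3

Answer: KCE|3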